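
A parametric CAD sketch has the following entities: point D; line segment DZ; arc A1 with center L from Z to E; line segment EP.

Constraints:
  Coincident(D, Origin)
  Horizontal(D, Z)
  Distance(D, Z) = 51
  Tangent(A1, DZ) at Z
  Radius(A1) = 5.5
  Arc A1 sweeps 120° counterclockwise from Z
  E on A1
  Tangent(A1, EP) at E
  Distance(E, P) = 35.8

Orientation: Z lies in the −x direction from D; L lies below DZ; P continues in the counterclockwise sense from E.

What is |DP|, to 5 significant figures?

54.539

D is at the origin; DZ is horizontal with |DZ| = 51.0 and Z on the −x side, so Z = (-51.000, 0.0000). The tangent condition forces LZ to be normal to DZ, so L = Z + (0, -5.5) = (-51.000, -5.5000). On A1, Z sits at bearing 90° from L; a 120° counterclockwise sweep puts E at bearing 210°, so E = L + 5.5·(cos 210°, sin 210°) = (-55.763, -8.2500). Tangency of A1 to EP means the radius LE is perpendicular to EP, so EP runs along (−sin 210°, cos 210°); with |EP| = 35.8, P = (-37.863, -39.254). Then |DP| = |P − D| = 54.539.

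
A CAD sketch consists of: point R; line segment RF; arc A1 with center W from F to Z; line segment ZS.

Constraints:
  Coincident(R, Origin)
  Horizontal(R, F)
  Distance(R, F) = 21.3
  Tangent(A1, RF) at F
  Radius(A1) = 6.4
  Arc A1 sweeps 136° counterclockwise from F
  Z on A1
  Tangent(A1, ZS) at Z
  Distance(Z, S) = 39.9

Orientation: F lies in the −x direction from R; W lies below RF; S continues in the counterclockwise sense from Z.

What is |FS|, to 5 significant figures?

45.691

On A1, F sits at bearing 90° from W; a 136° counterclockwise sweep puts Z at bearing 226°, so Z = W + 6.4·(cos 226°, sin 226°) = (-25.746, -11.004). Tangency of A1 to ZS means the radius WZ is perpendicular to ZS, so ZS runs along (−sin 226°, cos 226°); with |ZS| = 39.9, S = (2.9558, -38.721). Then |FS| = |S − F| = 45.691.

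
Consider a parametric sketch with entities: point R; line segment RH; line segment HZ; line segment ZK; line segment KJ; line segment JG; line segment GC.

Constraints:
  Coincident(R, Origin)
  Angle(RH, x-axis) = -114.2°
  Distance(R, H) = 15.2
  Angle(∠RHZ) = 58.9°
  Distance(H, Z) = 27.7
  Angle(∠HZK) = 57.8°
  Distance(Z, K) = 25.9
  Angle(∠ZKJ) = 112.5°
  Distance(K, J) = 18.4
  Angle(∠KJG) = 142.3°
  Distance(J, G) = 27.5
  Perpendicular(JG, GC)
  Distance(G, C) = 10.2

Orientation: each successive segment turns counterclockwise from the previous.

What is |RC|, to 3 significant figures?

31.5

∠KJG = 142.3° gives JG at -126° from the x-axis; with |JG| = 27.5, G = (-28.7, -18.0). The perpendicularity gives GC at right angles to JG, so GC runs at -35.7°; with |GC| = 10.2, C = (-20.5, -24.0). Then |RC| = |C − R| = 31.5.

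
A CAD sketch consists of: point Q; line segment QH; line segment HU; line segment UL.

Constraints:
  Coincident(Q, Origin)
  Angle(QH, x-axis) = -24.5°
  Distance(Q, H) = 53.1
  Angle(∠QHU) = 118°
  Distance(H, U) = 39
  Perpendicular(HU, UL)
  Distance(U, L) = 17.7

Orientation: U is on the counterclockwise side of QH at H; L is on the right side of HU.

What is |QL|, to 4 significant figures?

90.87

Q is at the origin; QH runs at -24.5° with length 53.1, so H = 53.1·(cos -24.5°, sin -24.5°) = (48.32, -22.02). ∠QHU = 118.0°, so HU runs at -24.5° + (180° − 118.0°) = 37.50° from the x-axis; with |HU| = 39.0, U = H + 39.0·(cos 37.50°, sin 37.50°) = (79.26, 1.721). HU ⟂ UL; with |UL| = 17.7 on the right of HU, L = U + 17.7·(0.6088, -0.7934) = (90.03, -12.32). Then |QL| = |L − Q| = 90.87.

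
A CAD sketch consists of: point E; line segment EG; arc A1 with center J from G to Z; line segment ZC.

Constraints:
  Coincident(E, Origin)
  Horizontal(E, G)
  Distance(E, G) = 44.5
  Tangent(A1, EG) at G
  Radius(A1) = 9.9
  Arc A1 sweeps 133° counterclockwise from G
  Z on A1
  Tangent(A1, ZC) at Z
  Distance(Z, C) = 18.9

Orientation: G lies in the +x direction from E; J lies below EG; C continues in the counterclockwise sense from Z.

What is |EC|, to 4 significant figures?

58.68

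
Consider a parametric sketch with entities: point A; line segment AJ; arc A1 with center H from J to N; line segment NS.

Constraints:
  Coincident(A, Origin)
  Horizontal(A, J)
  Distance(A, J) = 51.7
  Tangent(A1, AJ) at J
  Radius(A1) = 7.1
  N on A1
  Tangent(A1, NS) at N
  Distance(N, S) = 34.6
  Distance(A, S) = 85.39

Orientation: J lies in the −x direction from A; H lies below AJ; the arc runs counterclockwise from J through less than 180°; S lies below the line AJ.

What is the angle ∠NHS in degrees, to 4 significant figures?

78.40°

Checks: |HN| = 7.100 ✓; ∠(HN, NS) = 90.00° ✓; |NS| = 34.60 ✓; |AS| = 85.39 ✓.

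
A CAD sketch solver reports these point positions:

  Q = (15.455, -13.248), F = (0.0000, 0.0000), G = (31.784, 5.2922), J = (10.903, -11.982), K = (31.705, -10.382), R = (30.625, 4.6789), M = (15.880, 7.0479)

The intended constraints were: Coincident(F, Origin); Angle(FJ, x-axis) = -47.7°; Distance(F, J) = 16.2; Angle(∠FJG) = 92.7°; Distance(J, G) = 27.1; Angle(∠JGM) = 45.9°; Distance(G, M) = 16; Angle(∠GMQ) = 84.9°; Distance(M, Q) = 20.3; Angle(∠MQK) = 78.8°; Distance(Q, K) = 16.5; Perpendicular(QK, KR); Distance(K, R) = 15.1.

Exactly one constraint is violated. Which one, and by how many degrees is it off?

Perpendicular(QK, KR) — off by 5.90°.

F = (0.00, 0.00) ✓; FJ at -47.70° ✓; |FJ| = 16.20 ✓; ∠FJG = 92.70° ✓; |JG| = 27.10 ✓; ∠JGM = 45.90° ✓; |GM| = 16.00 ✓; ∠GMQ = 84.90° ✓; |MQ| = 20.30 ✓; ∠MQK = 78.80° ✓; |QK| = 16.50 ✓; ∠(QK, KR) = 84.10° ✗; |KR| = 15.10 ✓.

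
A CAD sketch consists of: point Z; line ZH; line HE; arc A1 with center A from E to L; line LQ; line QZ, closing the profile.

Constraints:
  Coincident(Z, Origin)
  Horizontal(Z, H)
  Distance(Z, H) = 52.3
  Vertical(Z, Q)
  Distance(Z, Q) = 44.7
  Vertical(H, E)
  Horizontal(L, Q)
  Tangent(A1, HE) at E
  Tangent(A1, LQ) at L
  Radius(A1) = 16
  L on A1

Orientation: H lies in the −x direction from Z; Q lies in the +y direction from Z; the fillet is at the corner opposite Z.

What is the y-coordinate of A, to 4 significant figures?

28.70

Z is at the origin; ZH is horizontal with |ZH| = 52.3 and H on the −x side, so H = (-52.30, 0.000). ZQ is vertical with |ZQ| = 44.7 and Q on the +y side, so Q = (0.000, 44.70). The virtual corner opposite Z is at (-52.30, 44.70). Since A1 is tangent to HE there, AE ⟂ HE and tangency of A1 to LQ means the radius AL is perpendicular to LQ, with radius 16.0, so the center A sits 16.0 in from both sides at A = (-36.30, 28.70). So A.y = 28.70.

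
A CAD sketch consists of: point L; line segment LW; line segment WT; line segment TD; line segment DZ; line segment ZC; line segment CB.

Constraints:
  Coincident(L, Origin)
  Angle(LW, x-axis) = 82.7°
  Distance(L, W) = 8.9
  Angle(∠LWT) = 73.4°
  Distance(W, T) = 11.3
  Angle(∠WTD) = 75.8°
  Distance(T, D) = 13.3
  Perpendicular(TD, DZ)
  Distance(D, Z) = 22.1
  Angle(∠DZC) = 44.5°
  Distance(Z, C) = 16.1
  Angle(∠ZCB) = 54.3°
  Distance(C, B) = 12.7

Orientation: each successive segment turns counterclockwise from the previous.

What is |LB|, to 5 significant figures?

4.7325

∠DZC = 44.5° gives ZC at 159.00° from the x-axis; with |ZC| = 16.1, C = (0.51915, 9.3869). ∠ZCB = 54.3° gives CB at -75.300° from the x-axis; with |CB| = 12.7, B = (3.7419, -2.8974). Then |LB| = |B − L| = 4.7325.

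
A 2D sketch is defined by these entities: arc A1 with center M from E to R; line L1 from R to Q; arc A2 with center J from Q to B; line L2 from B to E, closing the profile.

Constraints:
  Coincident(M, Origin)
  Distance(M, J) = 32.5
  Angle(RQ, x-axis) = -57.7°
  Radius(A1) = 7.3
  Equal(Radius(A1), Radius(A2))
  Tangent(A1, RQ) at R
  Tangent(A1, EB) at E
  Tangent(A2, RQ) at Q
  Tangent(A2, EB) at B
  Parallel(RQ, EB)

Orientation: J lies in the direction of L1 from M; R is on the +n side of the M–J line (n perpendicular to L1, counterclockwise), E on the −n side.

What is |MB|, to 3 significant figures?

33.3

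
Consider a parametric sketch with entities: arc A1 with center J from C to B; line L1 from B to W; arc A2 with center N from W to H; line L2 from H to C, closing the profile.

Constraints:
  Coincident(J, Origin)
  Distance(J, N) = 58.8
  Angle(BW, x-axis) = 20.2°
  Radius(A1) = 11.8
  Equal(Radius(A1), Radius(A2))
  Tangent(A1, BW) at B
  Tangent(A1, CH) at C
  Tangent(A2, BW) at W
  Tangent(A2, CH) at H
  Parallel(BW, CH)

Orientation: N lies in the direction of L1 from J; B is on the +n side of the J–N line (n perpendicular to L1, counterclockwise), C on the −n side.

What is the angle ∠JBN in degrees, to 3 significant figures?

78.7°

The slot axis is L1's direction at 20.2°, so u = (cos 20.2°, sin 20.2°) = (0.938, 0.345) and n = (−sin 20.2°, cos 20.2°) = (-0.345, 0.938). J is at the origin and N lies 58.8 along u from J, so N = 58.8·u = (55.2, 20.3). Tangency of A1 to both parallel lines with radius 11.8 puts B and C at J ± 11.8·n: B = (-4.07, 11.1), C = (4.07, -11.1). Then cos ∠JBN = BJ·BN / (|BJ||BN|), giving 78.7°.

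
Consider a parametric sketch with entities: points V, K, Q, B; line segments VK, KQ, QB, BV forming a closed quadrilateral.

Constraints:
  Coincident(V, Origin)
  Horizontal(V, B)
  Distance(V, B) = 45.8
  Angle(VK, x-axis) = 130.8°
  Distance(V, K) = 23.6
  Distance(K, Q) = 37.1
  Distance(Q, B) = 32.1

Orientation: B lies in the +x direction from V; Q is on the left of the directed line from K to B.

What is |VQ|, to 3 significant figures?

30.1

V is at the origin; VB is horizontal with |VB| = 45.8 and B in +x, so B = (45.8, 0). VK runs at 130.8° with |VK| = 23.6, so K = (-15.4, 17.9). Q is determined by |KQ| = 37.1 and |QB| = 32.1 together: it lies at the intersection of circle(K, 37.1) and circle(B, 32.1). With |KB| = 63.8, the foot of the radical line on KB is 34.6 from K and the perpendicular offset is √(37.1² − 34.6²) = 13.4. Taking the left-of-KB solution: Q = (21.5, 21.0).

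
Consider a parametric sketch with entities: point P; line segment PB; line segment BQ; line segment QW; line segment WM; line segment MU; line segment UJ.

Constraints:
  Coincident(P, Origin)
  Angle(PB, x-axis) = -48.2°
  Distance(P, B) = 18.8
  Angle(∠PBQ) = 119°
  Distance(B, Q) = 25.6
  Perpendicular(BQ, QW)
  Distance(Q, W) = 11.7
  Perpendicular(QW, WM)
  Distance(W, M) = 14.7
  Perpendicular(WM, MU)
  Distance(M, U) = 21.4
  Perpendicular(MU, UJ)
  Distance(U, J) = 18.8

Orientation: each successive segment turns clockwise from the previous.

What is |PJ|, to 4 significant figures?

46.80

P is at the origin; PB runs at -48.2° with length 18.8, so B = (12.53, -14.01). ∠PBQ = 119.0° gives BQ at -109.2° from the x-axis; with |BQ| = 25.6, Q = (4.112, -38.19). BQ is perpendicular to QW, so QW runs at 160.8°; with |QW| = 11.7, W = (-6.937, -34.34). QW is perpendicular to WM, so WM runs at 70.80°; with |WM| = 14.7, M = (-2.103, -20.46). WM is perpendicular to MU, so MU runs at -19.20°; with |MU| = 21.4, U = (18.11, -27.50). MU ⟂ UJ, so UJ runs at -109.2°; with |UJ| = 18.8, J = (11.92, -45.25). Then |PJ| = |J − P| = 46.80.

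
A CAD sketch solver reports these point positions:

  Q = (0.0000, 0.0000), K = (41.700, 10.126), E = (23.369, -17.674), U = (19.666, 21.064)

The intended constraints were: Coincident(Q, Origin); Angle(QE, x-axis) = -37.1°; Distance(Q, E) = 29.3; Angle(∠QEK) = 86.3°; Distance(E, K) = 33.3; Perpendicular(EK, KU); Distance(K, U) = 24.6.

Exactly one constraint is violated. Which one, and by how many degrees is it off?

Perpendicular(EK, KU) — off by 7.00°.

Q = (0.00, 0.00) ✓; QE at -37.10° ✓; |QE| = 29.30 ✓; ∠QEK = 86.30° ✓; |EK| = 33.30 ✓; ∠(EK, KU) = 97.00° ✗; |KU| = 24.60 ✓.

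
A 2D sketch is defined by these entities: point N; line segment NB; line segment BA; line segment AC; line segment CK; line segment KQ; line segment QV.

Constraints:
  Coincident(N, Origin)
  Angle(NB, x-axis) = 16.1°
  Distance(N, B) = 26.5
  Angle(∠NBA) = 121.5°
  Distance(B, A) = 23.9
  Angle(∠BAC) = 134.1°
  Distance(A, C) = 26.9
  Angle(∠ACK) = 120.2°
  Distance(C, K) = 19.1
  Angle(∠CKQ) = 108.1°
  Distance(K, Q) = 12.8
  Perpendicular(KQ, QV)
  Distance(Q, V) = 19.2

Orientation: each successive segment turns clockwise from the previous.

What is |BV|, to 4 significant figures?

30.54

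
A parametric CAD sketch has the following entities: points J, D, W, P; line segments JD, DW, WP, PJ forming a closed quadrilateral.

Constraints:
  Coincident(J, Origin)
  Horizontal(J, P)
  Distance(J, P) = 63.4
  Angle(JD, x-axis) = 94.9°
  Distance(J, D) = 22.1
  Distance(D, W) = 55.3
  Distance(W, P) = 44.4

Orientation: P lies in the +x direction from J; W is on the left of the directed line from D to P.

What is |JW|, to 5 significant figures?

65.122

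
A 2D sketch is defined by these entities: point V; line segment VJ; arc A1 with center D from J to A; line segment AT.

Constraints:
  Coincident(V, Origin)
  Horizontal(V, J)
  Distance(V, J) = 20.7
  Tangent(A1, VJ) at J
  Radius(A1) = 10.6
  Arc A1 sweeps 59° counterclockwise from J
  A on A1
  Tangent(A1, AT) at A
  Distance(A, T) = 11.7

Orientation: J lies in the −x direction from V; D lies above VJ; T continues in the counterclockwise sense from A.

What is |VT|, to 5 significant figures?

16.166

V is at the origin; VJ is horizontal with |VJ| = 20.7 and J on the −x side, so J = (-20.700, 0.0000). The tangent condition forces DJ to be normal to VJ, so D = J + (0, 10.6) = (-20.700, 10.600). On A1, J sits at bearing -90° from D; a 59° counterclockwise sweep puts A at bearing -31°, so A = D + 10.6·(cos -31°, sin -31°) = (-11.614, 5.1406). Since A1 is tangent to AT there, DA ⟂ AT, so AT runs along (−sin -31°, cos -31°); with |AT| = 11.7, T = (-5.5881, 15.169). Then |VT| = |T − V| = 16.166.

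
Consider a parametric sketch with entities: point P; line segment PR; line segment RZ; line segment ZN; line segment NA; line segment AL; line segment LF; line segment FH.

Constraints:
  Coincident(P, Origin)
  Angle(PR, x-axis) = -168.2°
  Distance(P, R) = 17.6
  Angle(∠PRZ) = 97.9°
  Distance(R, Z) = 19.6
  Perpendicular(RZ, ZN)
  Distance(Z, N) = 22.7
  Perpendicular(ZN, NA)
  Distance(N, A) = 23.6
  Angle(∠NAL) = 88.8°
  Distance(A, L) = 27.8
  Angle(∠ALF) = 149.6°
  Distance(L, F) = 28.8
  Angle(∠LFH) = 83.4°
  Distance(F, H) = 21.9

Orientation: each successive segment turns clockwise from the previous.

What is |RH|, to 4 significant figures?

33.06

P is at the origin; PR runs at -168.2° with length 17.6, so R = (-17.23, -3.599). ∠PRZ = 97.9° gives RZ at 109.7° from the x-axis; with |RZ| = 19.6, Z = (-23.84, 14.85). RZ is perpendicular to ZN, so ZN runs at 19.70°; with |ZN| = 22.7, N = (-2.464, 22.51). The perpendicularity gives NA at right angles to ZN, so NA runs at -70.30°; with |NA| = 23.6, A = (5.492, 0.2870). ∠NAL = 88.8° gives AL at -161.5° from the x-axis; with |AL| = 27.8, L = (-20.87, -8.534). ∠ALF = 149.6° gives LF at 168.1° from the x-axis; with |LF| = 28.8, F = (-49.05, -2.595). ∠LFH = 83.4° gives FH at 71.50° from the x-axis; with |FH| = 21.9, H = (-42.10, 18.17). Then |RH| = |H − R| = 33.06.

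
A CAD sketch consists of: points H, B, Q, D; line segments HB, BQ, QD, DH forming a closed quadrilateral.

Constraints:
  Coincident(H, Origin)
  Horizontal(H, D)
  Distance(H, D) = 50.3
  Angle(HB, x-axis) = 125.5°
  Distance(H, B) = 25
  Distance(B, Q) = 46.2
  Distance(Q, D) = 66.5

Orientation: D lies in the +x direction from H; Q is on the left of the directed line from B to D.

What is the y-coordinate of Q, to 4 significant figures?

56.16

H is at the origin; HD is horizontal with |HD| = 50.3 and D in +x, so D = (50.3, 0). HB runs at 125.5° with |HB| = 25.0, so B = (-14.52, 20.35). Q is determined by |BQ| = 46.2 and |QD| = 66.5 together: it lies at the intersection of circle(B, 46.2) and circle(D, 66.5). With |BD| = 67.94, the foot of the radical line on BD is 17.13 from B and the perpendicular offset is √(46.2² − 17.13²) = 42.91. Taking the left-of-BD solution: Q = (14.68, 56.16).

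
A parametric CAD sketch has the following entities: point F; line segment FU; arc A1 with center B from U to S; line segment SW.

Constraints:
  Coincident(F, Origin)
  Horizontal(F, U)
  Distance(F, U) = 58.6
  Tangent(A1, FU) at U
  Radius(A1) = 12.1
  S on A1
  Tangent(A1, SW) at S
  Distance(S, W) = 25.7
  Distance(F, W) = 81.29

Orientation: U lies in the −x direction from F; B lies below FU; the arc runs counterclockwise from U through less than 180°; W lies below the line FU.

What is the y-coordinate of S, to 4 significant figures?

-11.27

F is at the origin; FU is horizontal with |FU| = 58.6 and U on the −x side, so U = (-58.60, 0.000). Since A1 is tangent to FU there, BU ⟂ FU, so B = U + (0, -12.1) = (-58.60, -12.10). Since BS ⟂ SW (tangency), |BW| = √(12.1² + 25.7²) = 28.41 regardless of where S sits on A1. So W lies on both circle(F, 81.29) and circle(B, 28.41); the below-FU intersection is W = (-72.42, -36.91). S is the foot of the tangent from W: S = (-70.67, -11.27).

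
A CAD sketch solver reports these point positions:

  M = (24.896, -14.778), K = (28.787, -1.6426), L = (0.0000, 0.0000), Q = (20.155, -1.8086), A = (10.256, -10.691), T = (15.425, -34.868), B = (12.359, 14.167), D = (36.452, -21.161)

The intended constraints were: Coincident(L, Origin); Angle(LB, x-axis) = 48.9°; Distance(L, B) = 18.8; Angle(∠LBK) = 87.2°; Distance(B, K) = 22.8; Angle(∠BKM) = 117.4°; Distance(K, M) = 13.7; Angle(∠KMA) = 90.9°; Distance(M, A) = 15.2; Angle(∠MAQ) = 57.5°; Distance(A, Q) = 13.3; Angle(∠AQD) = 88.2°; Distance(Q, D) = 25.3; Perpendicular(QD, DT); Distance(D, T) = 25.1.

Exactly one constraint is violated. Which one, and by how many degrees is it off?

Perpendicular(QD, DT) — off by 7.00°.

L = (0.00, 0.00) ✓; LB at 48.90° ✓; |LB| = 18.80 ✓; ∠LBK = 87.20° ✓; |BK| = 22.80 ✓; ∠BKM = 117.4° ✓; |KM| = 13.70 ✓; ∠KMA = 90.90° ✓; |MA| = 15.20 ✓; ∠MAQ = 57.50° ✓; |AQ| = 13.30 ✓; ∠AQD = 88.20° ✓; |QD| = 25.30 ✓; ∠(QD, DT) = 97.00° ✗; |DT| = 25.10 ✓.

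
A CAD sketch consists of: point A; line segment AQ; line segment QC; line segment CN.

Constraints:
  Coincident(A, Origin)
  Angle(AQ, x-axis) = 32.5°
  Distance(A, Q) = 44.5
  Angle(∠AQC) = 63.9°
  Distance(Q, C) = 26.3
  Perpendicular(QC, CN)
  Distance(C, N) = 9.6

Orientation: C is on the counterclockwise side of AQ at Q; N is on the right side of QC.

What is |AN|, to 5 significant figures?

50.016

A is at the origin; AQ runs at 32.5° with length 44.5, so Q = 44.5·(cos 32.5°, sin 32.5°) = (37.531, 23.910). ∠AQC = 63.9°, so QC runs at 32.5° + (180° − 63.9°) = 148.60° from the x-axis; with |QC| = 26.3, C = Q + 26.3·(cos 148.60°, sin 148.60°) = (15.083, 37.612). QC ⟂ CN; with |CN| = 9.6 on the right of QC, N = C + 9.6·(0.52101, 0.85355) = (20.084, 45.806). Then |AN| = |N − A| = 50.016.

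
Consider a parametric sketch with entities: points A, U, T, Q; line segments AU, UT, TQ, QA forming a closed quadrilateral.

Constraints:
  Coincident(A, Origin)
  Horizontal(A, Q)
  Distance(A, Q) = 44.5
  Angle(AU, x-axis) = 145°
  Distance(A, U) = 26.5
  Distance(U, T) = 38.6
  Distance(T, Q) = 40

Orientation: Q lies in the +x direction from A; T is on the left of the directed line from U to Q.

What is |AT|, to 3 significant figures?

30.9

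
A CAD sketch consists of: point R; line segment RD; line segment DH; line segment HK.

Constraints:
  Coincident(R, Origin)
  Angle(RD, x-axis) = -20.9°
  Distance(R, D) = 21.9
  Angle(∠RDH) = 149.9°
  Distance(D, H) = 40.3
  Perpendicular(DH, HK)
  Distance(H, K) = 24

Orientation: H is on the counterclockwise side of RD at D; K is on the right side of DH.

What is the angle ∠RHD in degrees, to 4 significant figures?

10.50°

R is at the origin; RD runs at -20.9° with length 21.9, so D = 21.9·(cos -20.9°, sin -20.9°) = (20.46, -7.813). ∠RDH = 149.9°, so DH runs at -20.9° + (180° − 149.9°) = 9.200° from the x-axis; with |DH| = 40.3, H = D + 40.3·(cos 9.200°, sin 9.200°) = (60.24, -1.369). Then cos ∠RHD = HR·HD / (|HR||HD|), giving 10.50°.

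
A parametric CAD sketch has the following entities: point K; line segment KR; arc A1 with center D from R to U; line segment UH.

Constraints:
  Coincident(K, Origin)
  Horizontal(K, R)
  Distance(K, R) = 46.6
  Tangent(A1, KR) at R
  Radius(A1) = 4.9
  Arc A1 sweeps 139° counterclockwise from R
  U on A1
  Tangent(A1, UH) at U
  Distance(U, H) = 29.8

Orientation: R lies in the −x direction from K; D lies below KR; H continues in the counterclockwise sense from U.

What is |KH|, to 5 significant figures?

39.230

On A1, R sits at bearing 90° from D; a 139° counterclockwise sweep puts U at bearing 229°, so U = D + 4.9·(cos 229°, sin 229°) = (-49.815, -8.5981). Since A1 is tangent to UH there, DU ⟂ UH, so UH runs along (−sin 229°, cos 229°); with |UH| = 29.8, H = (-27.324, -28.149). Then |KH| = |H − K| = 39.230.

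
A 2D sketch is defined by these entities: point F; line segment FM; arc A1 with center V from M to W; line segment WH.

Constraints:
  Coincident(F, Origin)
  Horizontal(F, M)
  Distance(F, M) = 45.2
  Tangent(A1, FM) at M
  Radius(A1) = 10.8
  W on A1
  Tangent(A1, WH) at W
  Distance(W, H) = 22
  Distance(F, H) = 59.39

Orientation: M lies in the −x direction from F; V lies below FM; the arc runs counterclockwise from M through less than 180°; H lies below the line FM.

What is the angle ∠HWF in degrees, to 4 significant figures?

84.75°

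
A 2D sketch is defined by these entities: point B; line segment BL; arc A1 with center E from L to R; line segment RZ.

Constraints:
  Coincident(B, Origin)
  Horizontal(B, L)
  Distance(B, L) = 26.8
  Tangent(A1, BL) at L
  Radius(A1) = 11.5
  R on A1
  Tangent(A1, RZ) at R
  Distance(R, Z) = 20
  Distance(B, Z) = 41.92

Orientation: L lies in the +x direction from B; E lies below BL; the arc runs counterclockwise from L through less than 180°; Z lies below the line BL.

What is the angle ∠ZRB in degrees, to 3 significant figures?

157°

B is at the origin; BL is horizontal with |BL| = 26.8 and L on the +x side, so L = (26.8, 0.00). The tangent condition forces EL to be normal to BL, so E = L + (0, -11.5) = (26.8, -11.5). Since ER ⟂ RZ (tangency), |EZ| = √(11.5² + 20.0²) = 23.1 regardless of where R sits on A1. So Z lies on both circle(B, 41.92) and circle(E, 23.1); the below-BL intersection is Z = (24.0, -34.4). R is the foot of the tangent from Z: R = (16.2, -16.0).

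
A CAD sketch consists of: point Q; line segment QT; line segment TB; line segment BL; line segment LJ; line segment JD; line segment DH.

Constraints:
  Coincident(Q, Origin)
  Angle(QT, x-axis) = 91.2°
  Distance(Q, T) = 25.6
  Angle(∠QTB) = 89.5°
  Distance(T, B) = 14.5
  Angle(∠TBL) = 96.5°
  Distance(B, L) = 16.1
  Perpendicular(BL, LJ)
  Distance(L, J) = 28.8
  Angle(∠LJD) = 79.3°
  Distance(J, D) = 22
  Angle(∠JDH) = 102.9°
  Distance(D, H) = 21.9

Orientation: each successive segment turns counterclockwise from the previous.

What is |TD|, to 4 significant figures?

11.01

Q is at the origin; QT runs at 91.2° with length 25.6, so T = (-0.5361, 25.59). ∠QTB = 89.5° gives TB at -178.3° from the x-axis; with |TB| = 14.5, B = (-15.03, 25.16). ∠TBL = 96.5° gives BL at -94.80° from the x-axis; with |BL| = 16.1, L = (-16.38, 9.121). The perpendicularity gives LJ at right angles to BL, so LJ runs at -4.800°; with |LJ| = 28.8, J = (12.32, 6.711). ∠LJD = 79.3° gives JD at 95.90° from the x-axis; with |JD| = 22.0, D = (10.06, 28.59). Then |TD| = |D − T| = 11.01.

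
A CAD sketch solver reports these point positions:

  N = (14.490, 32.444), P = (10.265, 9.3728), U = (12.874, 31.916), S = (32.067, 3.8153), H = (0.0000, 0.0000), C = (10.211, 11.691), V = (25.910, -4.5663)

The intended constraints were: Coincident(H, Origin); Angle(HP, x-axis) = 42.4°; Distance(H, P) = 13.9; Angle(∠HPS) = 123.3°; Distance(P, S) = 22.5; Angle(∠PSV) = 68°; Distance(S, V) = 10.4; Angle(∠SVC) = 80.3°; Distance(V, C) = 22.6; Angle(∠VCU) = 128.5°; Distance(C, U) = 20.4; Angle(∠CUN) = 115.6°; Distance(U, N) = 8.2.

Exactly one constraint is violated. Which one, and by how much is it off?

Distance(U, N) = 8.2 — off by 6.50.

H = (0.00, 0.00) ✓; HP at 42.40° ✓; |HP| = 13.90 ✓; ∠HPS = 123.3° ✓; |PS| = 22.50 ✓; ∠PSV = 68.00° ✓; |SV| = 10.40 ✓; ∠SVC = 80.30° ✓; |VC| = 22.60 ✓; ∠VCU = 128.5° ✓; |CU| = 20.40 ✓; ∠CUN = 115.6° ✓; |UN| = 1.700 ✗.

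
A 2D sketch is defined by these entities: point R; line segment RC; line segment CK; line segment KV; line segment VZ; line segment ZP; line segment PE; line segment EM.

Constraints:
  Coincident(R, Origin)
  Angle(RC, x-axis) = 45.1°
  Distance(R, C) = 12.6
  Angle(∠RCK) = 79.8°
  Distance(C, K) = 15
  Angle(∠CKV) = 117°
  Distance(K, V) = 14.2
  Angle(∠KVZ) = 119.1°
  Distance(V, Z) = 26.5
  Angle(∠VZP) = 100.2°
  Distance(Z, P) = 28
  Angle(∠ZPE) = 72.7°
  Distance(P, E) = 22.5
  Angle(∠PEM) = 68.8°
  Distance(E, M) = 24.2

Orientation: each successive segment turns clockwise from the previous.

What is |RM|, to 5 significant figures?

16.161

R is at the origin; RC runs at 45.1° with length 12.6, so C = (8.8940, 8.9251). ∠RCK = 79.8° gives CK at -55.100° from the x-axis; with |CK| = 15.0, K = (17.476, -3.3772). ∠CKV = 117.0° gives KV at -118.10° from the x-axis; with |KV| = 14.2, V = (10.788, -15.903). ∠KVZ = 119.1° gives VZ at -179.00° from the x-axis; with |VZ| = 26.5, Z = (-15.708, -16.366). ∠VZP = 100.2° gives ZP at 101.20° from the x-axis; with |ZP| = 28.0, P = (-21.147, 11.101). ∠ZPE = 72.7° gives PE at -6.1000° from the x-axis; with |PE| = 22.5, E = (1.2259, 8.7099). ∠PEM = 68.8° gives EM at -117.30° from the x-axis; with |EM| = 24.2, M = (-9.8734, -12.795). Then |RM| = |M − R| = 16.161.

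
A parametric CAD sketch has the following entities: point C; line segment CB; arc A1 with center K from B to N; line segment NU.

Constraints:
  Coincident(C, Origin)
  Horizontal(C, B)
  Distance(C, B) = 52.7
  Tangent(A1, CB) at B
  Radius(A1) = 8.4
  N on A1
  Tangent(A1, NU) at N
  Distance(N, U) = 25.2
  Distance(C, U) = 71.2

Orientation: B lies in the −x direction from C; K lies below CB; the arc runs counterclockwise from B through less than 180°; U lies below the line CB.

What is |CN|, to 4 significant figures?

61.55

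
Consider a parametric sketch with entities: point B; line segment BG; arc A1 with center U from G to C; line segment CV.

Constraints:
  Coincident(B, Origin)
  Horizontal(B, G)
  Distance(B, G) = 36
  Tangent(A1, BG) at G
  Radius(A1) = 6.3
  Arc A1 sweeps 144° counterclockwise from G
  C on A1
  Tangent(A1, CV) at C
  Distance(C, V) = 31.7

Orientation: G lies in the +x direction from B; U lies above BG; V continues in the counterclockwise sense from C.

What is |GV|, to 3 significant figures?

37.2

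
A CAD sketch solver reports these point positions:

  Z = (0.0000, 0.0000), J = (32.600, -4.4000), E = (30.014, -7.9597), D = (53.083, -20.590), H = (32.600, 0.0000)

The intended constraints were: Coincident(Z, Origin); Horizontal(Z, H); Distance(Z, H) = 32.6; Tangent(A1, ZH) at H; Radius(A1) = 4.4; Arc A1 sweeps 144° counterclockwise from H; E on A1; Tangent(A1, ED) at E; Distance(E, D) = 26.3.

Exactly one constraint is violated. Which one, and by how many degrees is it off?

Tangent(A1, ED) at E — off by 7.30°.

Z = (0.00, 0.00) ✓; Z.y = 0.00, H.y = 0.00 ✓; |ZH| = 32.60 ✓; ∠(JH, HZ) = 90.00° ✓; |JH| = 4.400 ✓; bearing(J→E) − bearing(J→H) = 144.0° ✓; |JE| = 4.400 ✓; ∠(JE, ED) = 82.70° ✗; |ED| = 26.30 ✓.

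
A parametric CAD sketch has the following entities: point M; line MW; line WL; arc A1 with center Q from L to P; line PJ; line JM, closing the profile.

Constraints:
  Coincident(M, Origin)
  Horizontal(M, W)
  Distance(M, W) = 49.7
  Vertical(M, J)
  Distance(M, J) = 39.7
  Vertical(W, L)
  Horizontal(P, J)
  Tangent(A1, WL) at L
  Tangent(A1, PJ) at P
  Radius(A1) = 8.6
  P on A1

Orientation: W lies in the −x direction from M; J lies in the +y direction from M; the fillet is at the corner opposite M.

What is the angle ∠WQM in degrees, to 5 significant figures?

68.343°

M is at the origin; M and W share the same y with |MW| = 49.7 and W on the −x side, so W = (-49.700, 0.0000). M and J share the same x with |MJ| = 39.7 and J on the +y side, so J = (0.0000, 39.700). The virtual corner opposite M is at (-49.700, 39.700). A1 meets WL tangentially, so QL is at right angles to WL and tangency of A1 to PJ means the radius QP is perpendicular to PJ, with radius 8.6, so the center Q sits 8.6 in from both sides at Q = (-41.100, 31.100). Then cos ∠WQM = QW·QM / (|QW||QM|), giving 68.343°.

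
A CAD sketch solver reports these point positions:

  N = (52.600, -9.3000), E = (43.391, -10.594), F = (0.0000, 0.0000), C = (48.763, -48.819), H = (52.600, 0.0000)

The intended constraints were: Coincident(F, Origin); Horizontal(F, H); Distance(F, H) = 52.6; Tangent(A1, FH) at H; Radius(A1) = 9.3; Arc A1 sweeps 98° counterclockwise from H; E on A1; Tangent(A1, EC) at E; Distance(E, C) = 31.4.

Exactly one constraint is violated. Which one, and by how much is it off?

Distance(E, C) = 31.4 — off by 7.20.

F = (0.00, 0.00) ✓; F.y = 0.00, H.y = 0.00 ✓; |FH| = 52.60 ✓; ∠(NH, HF) = 90.00° ✓; |NH| = 9.300 ✓; bearing(N→E) − bearing(N→H) = 98.00° ✓; |NE| = 9.299 ✓; ∠(NE, EC) = 90.00° ✓; |EC| = 38.60 ✗.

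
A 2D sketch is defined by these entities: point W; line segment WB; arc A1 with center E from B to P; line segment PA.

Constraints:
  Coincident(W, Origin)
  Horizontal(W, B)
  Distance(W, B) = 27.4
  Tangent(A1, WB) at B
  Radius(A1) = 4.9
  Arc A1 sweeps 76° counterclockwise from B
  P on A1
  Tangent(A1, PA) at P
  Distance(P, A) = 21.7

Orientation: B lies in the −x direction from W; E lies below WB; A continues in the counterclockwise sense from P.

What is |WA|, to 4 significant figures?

44.86

W is at the origin; WB is horizontal with |WB| = 27.4 and B on the −x side, so B = (-27.40, 0.000). A1 meets WB tangentially, so EB is at right angles to WB, so E = B + (0, -4.9) = (-27.40, -4.900). On A1, B sits at bearing 90° from E; a 76° counterclockwise sweep puts P at bearing 166°, so P = E + 4.9·(cos 166°, sin 166°) = (-32.15, -3.715). The tangent condition forces EP to be normal to PA, so PA runs along (−sin 166°, cos 166°); with |PA| = 21.7, A = (-37.40, -24.77). Then |WA| = |A − W| = 44.86.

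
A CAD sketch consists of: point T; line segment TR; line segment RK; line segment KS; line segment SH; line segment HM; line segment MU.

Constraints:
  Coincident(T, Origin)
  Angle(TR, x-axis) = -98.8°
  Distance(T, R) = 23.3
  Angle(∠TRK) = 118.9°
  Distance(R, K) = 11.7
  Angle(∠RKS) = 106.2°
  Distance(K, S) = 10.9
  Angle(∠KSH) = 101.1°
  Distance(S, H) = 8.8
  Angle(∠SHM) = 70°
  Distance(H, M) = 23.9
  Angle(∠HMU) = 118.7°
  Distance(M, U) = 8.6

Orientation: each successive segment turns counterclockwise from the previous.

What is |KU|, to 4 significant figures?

14.28

∠SHM = 70.0° gives HM at -135.0° from the x-axis; with |HM| = 23.9, M = (-6.119, -32.68). ∠HMU = 118.7° gives MU at -73.70° from the x-axis; with |MU| = 8.6, U = (-3.705, -40.94). Then |KU| = |U − K| = 14.28.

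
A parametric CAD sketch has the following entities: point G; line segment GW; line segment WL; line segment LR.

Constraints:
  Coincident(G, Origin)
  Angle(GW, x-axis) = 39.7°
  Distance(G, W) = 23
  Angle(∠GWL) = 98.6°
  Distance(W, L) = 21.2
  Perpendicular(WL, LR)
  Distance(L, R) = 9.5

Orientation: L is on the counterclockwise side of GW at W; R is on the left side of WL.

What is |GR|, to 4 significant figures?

27.97

G is at the origin; GW runs at 39.7° with length 23.0, so W = 23.0·(cos 39.7°, sin 39.7°) = (17.70, 14.69). ∠GWL = 98.6°, so WL runs at 39.7° + (180° − 98.6°) = 121.1° from the x-axis; with |WL| = 21.2, L = W + 21.2·(cos 121.1°, sin 121.1°) = (6.746, 32.84). The perpendicularity gives LR at right angles to WL; with |LR| = 9.5 on the left of WL, R = L + 9.5·(-0.8563, -0.5165) = (-1.389, 27.94). Then |GR| = |R − G| = 27.97.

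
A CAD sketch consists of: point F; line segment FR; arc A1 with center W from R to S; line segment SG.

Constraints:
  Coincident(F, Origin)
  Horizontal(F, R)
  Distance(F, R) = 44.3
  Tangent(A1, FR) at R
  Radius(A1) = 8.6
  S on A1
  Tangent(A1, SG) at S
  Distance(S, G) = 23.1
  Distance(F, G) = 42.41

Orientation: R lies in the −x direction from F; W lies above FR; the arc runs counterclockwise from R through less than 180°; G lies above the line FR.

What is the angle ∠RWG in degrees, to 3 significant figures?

147°

Checks: |WS| = 8.600 ✓; ∠(WS, SG) = 90.00° ✓; |SG| = 23.10 ✓; |FG| = 42.41 ✓.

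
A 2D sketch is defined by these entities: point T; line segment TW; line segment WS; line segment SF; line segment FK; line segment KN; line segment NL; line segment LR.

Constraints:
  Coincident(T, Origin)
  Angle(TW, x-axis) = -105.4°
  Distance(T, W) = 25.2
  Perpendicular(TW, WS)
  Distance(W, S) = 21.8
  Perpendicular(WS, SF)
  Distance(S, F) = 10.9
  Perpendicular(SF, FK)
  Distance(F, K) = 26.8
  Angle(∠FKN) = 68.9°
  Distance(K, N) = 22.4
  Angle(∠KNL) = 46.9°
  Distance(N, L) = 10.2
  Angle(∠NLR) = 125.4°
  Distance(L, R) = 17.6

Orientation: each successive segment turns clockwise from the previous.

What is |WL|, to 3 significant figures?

7.55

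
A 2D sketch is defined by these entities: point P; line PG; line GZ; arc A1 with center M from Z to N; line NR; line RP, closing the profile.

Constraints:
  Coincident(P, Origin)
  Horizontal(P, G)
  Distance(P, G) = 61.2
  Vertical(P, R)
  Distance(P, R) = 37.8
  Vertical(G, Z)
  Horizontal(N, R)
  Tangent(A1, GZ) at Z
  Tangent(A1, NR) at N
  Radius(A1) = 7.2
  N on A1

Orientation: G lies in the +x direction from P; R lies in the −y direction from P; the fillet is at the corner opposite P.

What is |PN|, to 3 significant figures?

65.9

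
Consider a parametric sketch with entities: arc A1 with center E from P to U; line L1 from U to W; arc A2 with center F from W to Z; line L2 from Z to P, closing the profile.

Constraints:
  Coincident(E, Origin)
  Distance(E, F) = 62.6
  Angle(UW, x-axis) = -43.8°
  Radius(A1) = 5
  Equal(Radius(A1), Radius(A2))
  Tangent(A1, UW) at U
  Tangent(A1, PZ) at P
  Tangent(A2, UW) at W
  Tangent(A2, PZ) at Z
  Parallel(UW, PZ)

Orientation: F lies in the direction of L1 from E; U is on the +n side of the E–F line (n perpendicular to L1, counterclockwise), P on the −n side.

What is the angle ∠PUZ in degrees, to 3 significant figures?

80.9°

The slot axis is L1's direction at -43.8°, so u = (cos -43.8°, sin -43.8°) = (0.722, -0.692) and n = (−sin -43.8°, cos -43.8°) = (0.692, 0.722). E is at the origin and F lies 62.6 along u from E, so F = 62.6·u = (45.2, -43.3). Tangency of A1 to both parallel lines with radius 5.0 puts U and P at E ± 5.0·n: U = (3.46, 3.61), P = (-3.46, -3.61). Equal radii place W and Z the same way about F: W = F + 5.0·n = (48.6, -39.7), Z = F − 5.0·n = (41.7, -46.9). Then cos ∠PUZ = UP·UZ / (|UP||UZ|), giving 80.9°.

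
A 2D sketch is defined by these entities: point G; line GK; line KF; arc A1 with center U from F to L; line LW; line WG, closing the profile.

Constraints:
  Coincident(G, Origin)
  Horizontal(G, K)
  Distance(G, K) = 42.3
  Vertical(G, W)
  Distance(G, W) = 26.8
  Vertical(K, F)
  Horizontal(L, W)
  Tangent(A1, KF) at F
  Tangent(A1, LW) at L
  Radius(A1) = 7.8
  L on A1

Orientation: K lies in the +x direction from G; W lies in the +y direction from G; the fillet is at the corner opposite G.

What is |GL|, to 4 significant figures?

43.69

The virtual corner opposite G is at (42.30, 26.80). Tangency of A1 to KF means the radius UF is perpendicular to KF and A1 meets LW tangentially, so UL is at right angles to LW, with radius 7.8, so the center U sits 7.8 in from both sides at U = (34.50, 19.00). That places the tangent points at F = (42.30, 19.00) on KF and L = (34.50, 26.80) on LW. Then |GL| = |L − G| = 43.69.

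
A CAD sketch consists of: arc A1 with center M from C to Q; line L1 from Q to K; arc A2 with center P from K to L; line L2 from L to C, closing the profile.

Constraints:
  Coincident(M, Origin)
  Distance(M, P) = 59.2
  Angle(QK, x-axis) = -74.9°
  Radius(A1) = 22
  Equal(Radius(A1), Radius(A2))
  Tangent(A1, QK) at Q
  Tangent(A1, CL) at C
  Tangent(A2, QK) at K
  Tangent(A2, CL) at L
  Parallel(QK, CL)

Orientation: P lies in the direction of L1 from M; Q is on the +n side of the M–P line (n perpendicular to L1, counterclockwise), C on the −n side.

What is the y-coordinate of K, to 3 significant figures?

-51.4

Tangency of A1 to both parallel lines with radius 22.0 puts Q and C at M ± 22.0·n: Q = (21.2, 5.73), C = (-21.2, -5.73). Equal radii place K and L the same way about P: K = P + 22.0·n = (36.7, -51.4), L = P − 22.0·n = (-5.82, -62.9). So K.y = -51.4.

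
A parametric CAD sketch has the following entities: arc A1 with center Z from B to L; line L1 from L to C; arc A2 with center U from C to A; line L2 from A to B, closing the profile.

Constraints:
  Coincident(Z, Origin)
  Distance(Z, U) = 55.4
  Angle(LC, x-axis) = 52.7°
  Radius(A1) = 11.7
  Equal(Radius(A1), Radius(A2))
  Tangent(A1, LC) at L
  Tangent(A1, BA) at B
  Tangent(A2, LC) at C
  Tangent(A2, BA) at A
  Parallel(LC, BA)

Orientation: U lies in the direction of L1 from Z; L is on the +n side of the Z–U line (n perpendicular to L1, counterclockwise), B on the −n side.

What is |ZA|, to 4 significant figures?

56.62

The slot axis is L1's direction at 52.7°, so u = (cos 52.7°, sin 52.7°) = (0.6060, 0.7955) and n = (−sin 52.7°, cos 52.7°) = (-0.7955, 0.6060). Z is at the origin and U lies 55.4 along u from Z, so U = 55.4·u = (33.57, 44.07). Tangency of A1 to both parallel lines with radius 11.7 puts L and B at Z ± 11.7·n: L = (-9.307, 7.090), B = (9.307, -7.090). Equal radii place C and A the same way about U: C = U + 11.7·n = (24.26, 51.16), A = U − 11.7·n = (42.88, 36.98). Then |ZA| = |A − Z| = 56.62.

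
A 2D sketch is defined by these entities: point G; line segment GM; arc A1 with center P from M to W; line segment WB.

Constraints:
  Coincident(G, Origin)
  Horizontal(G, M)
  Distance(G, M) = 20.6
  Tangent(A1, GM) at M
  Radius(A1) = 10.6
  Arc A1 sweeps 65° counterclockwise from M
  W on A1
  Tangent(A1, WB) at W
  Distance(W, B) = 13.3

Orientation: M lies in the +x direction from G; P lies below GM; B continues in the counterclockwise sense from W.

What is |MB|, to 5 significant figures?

23.710

On A1, M sits at bearing 90° from P; a 65° counterclockwise sweep puts W at bearing 155°, so W = P + 10.6·(cos 155°, sin 155°) = (10.993, -6.1202). Since A1 is tangent to WB there, PW ⟂ WB, so WB runs along (−sin 155°, cos 155°); with |WB| = 13.3, B = (5.3723, -18.174). Then |MB| = |B − M| = 23.710.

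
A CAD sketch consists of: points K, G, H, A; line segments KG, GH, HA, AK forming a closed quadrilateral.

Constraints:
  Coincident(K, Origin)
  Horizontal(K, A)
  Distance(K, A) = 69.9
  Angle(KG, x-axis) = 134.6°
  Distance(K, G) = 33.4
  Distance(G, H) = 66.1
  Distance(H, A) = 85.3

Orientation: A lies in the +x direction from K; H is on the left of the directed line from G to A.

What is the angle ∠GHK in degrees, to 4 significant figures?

26.59°

K is at the origin; K and A share the same y with |KA| = 69.9 and A in +x, so A = (69.9, 0). KG runs at 134.6° with |KG| = 33.4, so G = (-23.45, 23.78). H is determined by |GH| = 66.1 and |HA| = 85.3 together: it lies at the intersection of circle(G, 66.1) and circle(A, 85.3). With |GA| = 96.33, the foot of the radical line on GA is 33.08 from G and the perpendicular offset is √(66.1² − 33.08²) = 57.23. Taking the left-of-GA solution: H = (22.73, 71.07).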